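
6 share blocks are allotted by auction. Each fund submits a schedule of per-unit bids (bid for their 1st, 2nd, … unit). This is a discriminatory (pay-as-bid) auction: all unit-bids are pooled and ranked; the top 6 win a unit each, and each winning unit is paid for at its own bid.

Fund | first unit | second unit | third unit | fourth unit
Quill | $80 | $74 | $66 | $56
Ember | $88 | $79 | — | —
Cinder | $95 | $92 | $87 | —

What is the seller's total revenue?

Total revenue: $521

All unit-bids, highest first — top 6: 95 (Cinder-1), 92 (Cinder-2), 88 (Ember-1), 87 (Cinder-3), 80 (Quill-1), 79 (Ember-2)
Next rejected bid: $74 (not a price — pay-as-bid).
Each winning unit pays its own bid.
Revenue = 95 + 92 + 88 + 87 + 80 + 79 = $521.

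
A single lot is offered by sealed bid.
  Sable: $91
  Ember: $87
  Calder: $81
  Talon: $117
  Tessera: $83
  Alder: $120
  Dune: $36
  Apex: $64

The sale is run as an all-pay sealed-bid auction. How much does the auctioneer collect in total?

Total revenue: $679

Rule: the highest bidder wins the item, but every bidder pays their own bid.
Bids in order: 120 (Alder) > 117 (Talon) > 91 (Sable) > 87 (Ember) > 83 (Tessera) > 81 (Calder) > …
Every bidder forfeits their bid regardless of winning.
Revenue = 91 + 87 + 81 + 117 + 83 + 120 + 36 + 64 = $679.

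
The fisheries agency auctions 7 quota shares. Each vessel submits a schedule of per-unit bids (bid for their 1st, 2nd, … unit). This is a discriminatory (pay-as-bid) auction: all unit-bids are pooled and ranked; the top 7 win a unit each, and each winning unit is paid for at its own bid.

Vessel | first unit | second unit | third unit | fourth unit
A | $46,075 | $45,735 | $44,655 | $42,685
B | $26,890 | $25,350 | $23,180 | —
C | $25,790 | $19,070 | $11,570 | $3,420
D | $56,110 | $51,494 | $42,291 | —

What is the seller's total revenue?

Total revenue: $329,045

Pooled unit-bids ranked (top 7): 56,110 (D-1), 51,494 (D-2), 46,075 (A-1), 45,735 (A-2), 44,655 (A-3), 42,685 (A-4), 42,291 (D-3)
Next rejected bid: $26,890 (not a price — pay-as-bid).
Each winning unit pays its own bid.
Revenue = 56,110 + 51,494 + 46,075 + 45,735 + 44,655 + 42,685 + 42,291 = $329,045.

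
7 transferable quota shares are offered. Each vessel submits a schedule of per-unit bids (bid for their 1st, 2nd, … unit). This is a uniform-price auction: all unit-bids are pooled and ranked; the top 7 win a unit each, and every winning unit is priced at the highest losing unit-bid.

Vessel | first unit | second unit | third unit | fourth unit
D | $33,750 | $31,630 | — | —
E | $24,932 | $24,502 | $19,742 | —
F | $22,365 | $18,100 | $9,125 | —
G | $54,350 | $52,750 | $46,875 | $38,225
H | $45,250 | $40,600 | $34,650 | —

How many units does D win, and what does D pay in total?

All unit-bids, highest first — top 7: 54,350 (G-1), 52,750 (G-2), 46,875 (G-3), 45,250 (H-1), 40,600 (H-2), 38,225 (G-4), 34,650 (H-3)
The (k+1)-th unit-bid is $33,750.
D wins 0 unit(s) at $33,750 each.

D: 0 units, pays $0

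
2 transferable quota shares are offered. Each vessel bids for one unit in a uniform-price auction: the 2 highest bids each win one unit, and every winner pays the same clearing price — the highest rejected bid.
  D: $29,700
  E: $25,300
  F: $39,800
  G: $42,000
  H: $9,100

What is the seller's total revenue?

Total revenue: $59,400

Sorting: 42,000 (G), 39,800 (F), 29,700 (D), 25,300 (E), …
Top 2: G, F.
Clearing price = highest rejected bid = $29,700.
Total revenue = 2 × $29,700 = $59,400.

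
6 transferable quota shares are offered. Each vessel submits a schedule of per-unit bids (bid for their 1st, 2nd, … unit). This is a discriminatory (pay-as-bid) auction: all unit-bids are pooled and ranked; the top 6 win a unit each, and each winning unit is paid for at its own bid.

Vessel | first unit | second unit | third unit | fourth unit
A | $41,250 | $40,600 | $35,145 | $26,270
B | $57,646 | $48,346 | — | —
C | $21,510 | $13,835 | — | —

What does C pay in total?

All unit-bids, highest first — top 6: 57,646 (B-1), 48,346 (B-2), 41,250 (A-1), 40,600 (A-2), 35,145 (A-3), 26,270 (A-4)
Next rejected bid: $21,510 (not a price — pay-as-bid).
C wins no units.

C pays $0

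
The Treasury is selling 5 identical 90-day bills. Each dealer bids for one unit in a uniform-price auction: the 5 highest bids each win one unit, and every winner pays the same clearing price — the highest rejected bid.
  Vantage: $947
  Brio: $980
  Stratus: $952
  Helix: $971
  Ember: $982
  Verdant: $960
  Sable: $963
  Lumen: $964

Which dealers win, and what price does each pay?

Ordering the bids: 982 (Ember), 980 (Brio), 971 (Helix), 964 (Lumen), 963 (Sable), 960 (Verdant), 952 (Stratus), …
The 5 highest are Ember, Brio, Helix, Lumen, Sable.
Clearing price = highest rejected bid = $960.

Ember, Brio, Helix, Lumen, Sable; each pays $960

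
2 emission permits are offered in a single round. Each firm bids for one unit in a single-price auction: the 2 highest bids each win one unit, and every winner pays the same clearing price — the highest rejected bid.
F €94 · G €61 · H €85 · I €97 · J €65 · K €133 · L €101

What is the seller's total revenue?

Total revenue: €194

Ordering the bids: 133 (K), 101 (L), 97 (I), 94 (F), …
The 2 highest are K, L.
Clearing price = highest rejected bid = €97.
Total revenue = 2 × €97 = €194.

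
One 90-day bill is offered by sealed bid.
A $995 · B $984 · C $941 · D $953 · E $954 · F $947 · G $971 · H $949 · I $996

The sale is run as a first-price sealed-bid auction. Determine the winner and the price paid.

I pays $996

Bids ranked: 996 (I) > 995 (A) > 984 (B) > 971 (G) > 954 (E) > 953 (D) > …
I is highest → pays own bid, $996.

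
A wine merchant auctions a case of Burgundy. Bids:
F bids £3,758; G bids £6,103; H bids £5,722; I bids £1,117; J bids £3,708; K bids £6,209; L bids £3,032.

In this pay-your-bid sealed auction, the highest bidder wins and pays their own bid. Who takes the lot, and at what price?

Sorting bids: 6,209 (K) > 6,103 (G) > 5,722 (H) > 3,758 (F) > 3,708 (J) > 3,032 (L) > …
K is highest → pays own bid, £6,209.

K pays £6,209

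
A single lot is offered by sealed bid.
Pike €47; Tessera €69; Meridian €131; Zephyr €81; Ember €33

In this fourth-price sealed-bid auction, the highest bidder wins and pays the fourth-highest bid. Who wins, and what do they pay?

Fourth-price sealed-bid auction: the highest bidder wins and pays the fourth-highest bid.
Sorting bids: 131 (Meridian) > 81 (Zephyr) > 69 (Tessera) > 47 (Pike) > 33 (Ember)
Meridian wins; payment is bid #4 in the ranking = €47.

Meridian pays €47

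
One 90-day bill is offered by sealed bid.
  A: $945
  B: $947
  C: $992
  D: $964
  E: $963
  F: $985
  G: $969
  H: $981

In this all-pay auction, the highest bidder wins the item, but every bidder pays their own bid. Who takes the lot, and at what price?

Sorting bids: 992 (C) > 985 (F) > 981 (H) > 969 (G) > 964 (D) > 963 (E) > …
C is highest and takes the item; every bidder forfeits their bid.

C pays $992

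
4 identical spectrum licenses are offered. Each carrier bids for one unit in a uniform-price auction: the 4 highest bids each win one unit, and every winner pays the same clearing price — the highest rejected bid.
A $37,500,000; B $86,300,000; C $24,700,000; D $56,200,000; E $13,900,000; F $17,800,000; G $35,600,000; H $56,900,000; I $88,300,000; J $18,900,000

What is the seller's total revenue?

Sorting: 88,300,000 (I), 86,300,000 (B), 56,900,000 (H), 56,200,000 (D), 37,500,000 (A), 35,600,000 (G), …
Top 4: I, B, H, D.
First losing bid is A's $37,500,000, which sets the uniform price.
Total revenue = 4 × $37,500,000 = $150,000,000.

Total revenue: $150,000,000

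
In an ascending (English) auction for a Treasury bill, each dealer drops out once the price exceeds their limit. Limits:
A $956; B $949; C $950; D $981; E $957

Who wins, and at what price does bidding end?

D wins at $957

Ascending (English) auction: the price rises until one bidder remains; the winner pays the price at which the last rival dropped out.
Limits in order: 981 (D) > 957 (E) > 956 (A) > 950 (C) > 949 (B)
Bidding ends when E exits at $957; D takes it.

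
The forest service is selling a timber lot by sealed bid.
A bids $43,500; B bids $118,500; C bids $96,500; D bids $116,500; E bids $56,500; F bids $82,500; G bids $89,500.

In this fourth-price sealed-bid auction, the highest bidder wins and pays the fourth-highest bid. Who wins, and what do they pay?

Sorting bids: 118,500 (B) > 116,500 (D) > 96,500 (C) > 89,500 (G) > 82,500 (F) > 56,500 (E) > …
B is highest; pays the fourth-highest bid, $89,500.

B pays $89,500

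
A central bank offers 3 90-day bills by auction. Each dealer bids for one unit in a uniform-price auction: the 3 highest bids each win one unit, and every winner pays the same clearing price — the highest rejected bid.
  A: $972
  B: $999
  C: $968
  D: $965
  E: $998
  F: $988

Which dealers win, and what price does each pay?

B, E, F; each pays $972

Sorting: 999 (B), 998 (E), 988 (F), 972 (A), 968 (C), …
The 3 highest are B, E, F.
Clearing price = highest rejected bid = $972.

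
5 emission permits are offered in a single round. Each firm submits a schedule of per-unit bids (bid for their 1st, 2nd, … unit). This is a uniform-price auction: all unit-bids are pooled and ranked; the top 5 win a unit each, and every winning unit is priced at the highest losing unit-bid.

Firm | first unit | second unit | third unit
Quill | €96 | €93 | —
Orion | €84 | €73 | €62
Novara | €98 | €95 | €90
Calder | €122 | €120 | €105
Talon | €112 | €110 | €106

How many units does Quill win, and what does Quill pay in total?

Merging the schedules and taking the best 5: 122 (Calder-1), 120 (Calder-2), 112 (Talon-1), 110 (Talon-2), 106 (Talon-3)
The (k+1)-th unit-bid is €105.
Quill wins 0 unit(s) at €105 each.

Quill: 0 units, pays €0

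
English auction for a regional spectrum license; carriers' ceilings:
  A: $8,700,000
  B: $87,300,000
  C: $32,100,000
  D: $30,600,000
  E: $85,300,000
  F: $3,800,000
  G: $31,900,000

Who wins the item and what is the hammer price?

Limits in order: 87,300,000 (B) > 85,300,000 (E) > 32,100,000 (C) > 31,900,000 (G) > 30,600,000 (D) > 8,700,000 (A) > …
Once the price passes $85,300,000, only B is left; the hammer falls at E's limit of $85,300,000.

B wins at $85,300,000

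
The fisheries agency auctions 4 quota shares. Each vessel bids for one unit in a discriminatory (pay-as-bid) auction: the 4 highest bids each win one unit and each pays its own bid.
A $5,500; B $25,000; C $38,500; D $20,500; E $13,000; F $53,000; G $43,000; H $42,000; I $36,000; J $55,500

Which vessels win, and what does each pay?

Bids ranked high→low: 55,500 (J), 53,000 (F), 43,000 (G), 42,000 (H), 38,500 (C), 36,000 (I), …
The 4 highest are J, F, G, H.
Each winner pays its own bid: J $55,500, F $53,000, G $43,000, H $42,000.

J $55,500, F $53,000, G $43,000, H $42,000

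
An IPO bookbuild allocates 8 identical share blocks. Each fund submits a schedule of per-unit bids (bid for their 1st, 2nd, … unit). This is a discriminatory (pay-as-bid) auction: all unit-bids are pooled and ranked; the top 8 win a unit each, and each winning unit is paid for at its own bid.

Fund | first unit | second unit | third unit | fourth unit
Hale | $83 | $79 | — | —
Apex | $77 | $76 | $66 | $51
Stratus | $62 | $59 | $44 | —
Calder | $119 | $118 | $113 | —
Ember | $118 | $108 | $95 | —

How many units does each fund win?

Calder 3, Ember 3, Hale 2

Pooled unit-bids ranked (top 8): 119 (Calder-1), 118 (Calder-2), 118 (Ember-1), 113 (Calder-3), 108 (Ember-2), 95 (Ember-3), 83 (Hale-1), 79 (Hale-2)
Next rejected bid: $77 (not a price — pay-as-bid).
Allocation: Calder 3, Ember 3, Hale 2.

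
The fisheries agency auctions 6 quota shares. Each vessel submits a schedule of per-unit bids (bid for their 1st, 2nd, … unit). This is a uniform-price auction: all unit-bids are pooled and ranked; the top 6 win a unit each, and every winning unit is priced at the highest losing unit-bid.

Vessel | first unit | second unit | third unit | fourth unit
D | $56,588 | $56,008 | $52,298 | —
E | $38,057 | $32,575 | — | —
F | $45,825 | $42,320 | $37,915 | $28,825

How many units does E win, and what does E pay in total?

Pooled unit-bids ranked (top 6): 56,588 (D-1), 56,008 (D-2), 52,298 (D-3), 45,825 (F-1), 42,320 (F-2), 38,057 (E-1)
The (k+1)-th unit-bid is $37,915.
E wins 1 unit(s) at $37,915 each.

E: 1 unit, pays $37,915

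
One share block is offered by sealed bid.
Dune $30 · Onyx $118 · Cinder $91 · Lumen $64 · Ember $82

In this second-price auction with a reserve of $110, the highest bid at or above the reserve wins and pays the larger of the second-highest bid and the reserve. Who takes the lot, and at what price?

Onyx pays $110

Second-price auction with a reserve of $110: the highest bid at or above the reserve wins and pays the larger of the second-highest bid and the reserve.
Sorting bids: 118 (Onyx) > 91 (Cinder) > 82 (Ember) > 64 (Lumen) > 30 (Dune)
Onyx has the top bid at or above the reserve ($118).
max(second-highest $91, reserve $110) = $110.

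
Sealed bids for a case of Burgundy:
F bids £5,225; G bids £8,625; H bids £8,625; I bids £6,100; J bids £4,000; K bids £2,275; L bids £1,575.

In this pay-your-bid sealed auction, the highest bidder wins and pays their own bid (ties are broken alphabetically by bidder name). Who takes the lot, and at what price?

Sorting bids: 8,625 (G) > 8,625 (H) > 6,100 (I) > 5,225 (F) > 4,000 (J) > 2,275 (K) > …
Tie at £8,625 → G wins by tie-break.
G is highest → pays own bid, £8,625.

G pays £8,625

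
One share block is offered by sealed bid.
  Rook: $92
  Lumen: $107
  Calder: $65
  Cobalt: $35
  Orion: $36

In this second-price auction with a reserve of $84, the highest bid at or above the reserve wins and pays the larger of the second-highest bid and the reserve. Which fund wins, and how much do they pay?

Lumen pays $92

Sorting bids: 107 (Lumen) > 92 (Rook) > 65 (Calder) > 36 (Orion) > 35 (Cobalt)
Lumen has the top bid at or above the reserve ($107).
Second-highest bid $92 exceeds the reserve $84 → payment $92.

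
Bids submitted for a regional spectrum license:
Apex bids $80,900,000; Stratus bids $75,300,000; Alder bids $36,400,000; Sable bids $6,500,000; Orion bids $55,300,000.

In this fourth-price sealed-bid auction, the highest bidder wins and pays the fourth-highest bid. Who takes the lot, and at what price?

Bids in order: 80,900,000 (Apex) > 75,300,000 (Stratus) > 55,300,000 (Orion) > 36,400,000 (Alder) > 6,500,000 (Sable)
Apex is highest; pays the fourth-highest bid, $36,400,000.

Apex pays $36,400,000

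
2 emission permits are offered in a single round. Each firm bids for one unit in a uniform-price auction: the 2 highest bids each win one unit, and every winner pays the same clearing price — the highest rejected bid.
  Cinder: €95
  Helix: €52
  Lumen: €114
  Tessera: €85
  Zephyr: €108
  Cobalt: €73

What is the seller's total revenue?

Sorting: 114 (Lumen), 108 (Zephyr), 95 (Cinder), 85 (Tessera), …
Top 2: Lumen, Zephyr.
Highest unsuccessful bid: €95 → clearing price.
Total revenue = 2 × €95 = €190.

Total revenue: €190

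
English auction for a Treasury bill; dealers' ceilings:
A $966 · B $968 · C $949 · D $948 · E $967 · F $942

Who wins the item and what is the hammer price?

B wins at $967

Limits ranked: 968 (B) > 967 (E) > 966 (A) > 949 (C) > 948 (D) > 942 (F)
Once the price passes $967, only B is left; the hammer falls at E's limit of $967.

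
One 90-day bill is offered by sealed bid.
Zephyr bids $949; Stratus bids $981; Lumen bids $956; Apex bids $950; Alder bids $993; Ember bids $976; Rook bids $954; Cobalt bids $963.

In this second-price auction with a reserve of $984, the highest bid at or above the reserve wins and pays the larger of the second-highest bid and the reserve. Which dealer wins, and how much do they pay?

Alder pays $984

Bids ranked: 993 (Alder) > 981 (Stratus) > 976 (Ember) > 963 (Cobalt) > 956 (Lumen) > 954 (Rook) > …
Highest eligible bid: Alder at $993.
Second-highest bid $981 is below the reserve $984, so the reserve binds → payment $984.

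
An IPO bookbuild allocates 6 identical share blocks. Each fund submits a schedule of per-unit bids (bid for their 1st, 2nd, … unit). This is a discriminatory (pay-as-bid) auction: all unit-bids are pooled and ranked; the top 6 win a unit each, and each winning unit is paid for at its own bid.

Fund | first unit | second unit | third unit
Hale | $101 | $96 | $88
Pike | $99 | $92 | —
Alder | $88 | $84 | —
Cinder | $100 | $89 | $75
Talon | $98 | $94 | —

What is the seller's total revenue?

Total revenue: $588

Pooled unit-bids ranked (top 6): 101 (Hale-1), 100 (Cinder-1), 99 (Pike-1), 98 (Talon-1), 96 (Hale-2), 94 (Talon-2)
Next rejected bid: $92 (not a price — pay-as-bid).
Each winning unit pays its own bid.
Revenue = 101 + 100 + 99 + 98 + 96 + 94 = $588.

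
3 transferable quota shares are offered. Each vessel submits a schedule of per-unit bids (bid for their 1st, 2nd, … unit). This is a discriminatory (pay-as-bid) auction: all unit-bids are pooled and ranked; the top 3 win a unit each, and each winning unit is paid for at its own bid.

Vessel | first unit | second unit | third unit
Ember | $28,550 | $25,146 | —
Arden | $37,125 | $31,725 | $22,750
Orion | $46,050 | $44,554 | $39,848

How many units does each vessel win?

Merging the schedules and taking the best 3: 46,050 (Orion-1), 44,554 (Orion-2), 39,848 (Orion-3)
Next rejected bid: $37,125 (not a price — pay-as-bid).
Allocation: Orion 3.

Orion 3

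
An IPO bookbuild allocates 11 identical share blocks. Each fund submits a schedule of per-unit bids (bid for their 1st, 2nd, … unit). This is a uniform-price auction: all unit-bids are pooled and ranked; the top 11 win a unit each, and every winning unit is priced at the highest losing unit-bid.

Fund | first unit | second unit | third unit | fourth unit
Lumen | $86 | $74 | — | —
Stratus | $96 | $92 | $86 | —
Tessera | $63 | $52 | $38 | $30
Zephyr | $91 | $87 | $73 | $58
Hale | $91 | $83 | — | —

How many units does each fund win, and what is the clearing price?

Hale 2, Lumen 2, Stratus 3, Tessera 1, Zephyr 3; clearing price $58

Merging the schedules and taking the best 11: 96 (Stratus-1), 92 (Stratus-2), 91 (Zephyr-1), 91 (Hale-1), 87 (Zephyr-2), 86 (Lumen-1), 86 (Stratus-3), 83 (Hale-2), 74 (Lumen-2), 73 (Zephyr-3), 63 (Tessera-1)
First bid not allocated: $58.
Allocation: Hale 2, Lumen 2, Stratus 3, Tessera 1, Zephyr 3.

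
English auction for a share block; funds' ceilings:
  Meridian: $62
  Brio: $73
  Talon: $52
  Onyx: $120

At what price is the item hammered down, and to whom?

Onyx wins at $73

Ascending (English) auction: the price rises until one bidder remains; the winner pays the price at which the last rival dropped out.
Sorting limits: 120 (Onyx) > 73 (Brio) > 62 (Meridian) > 52 (Talon)
Bidding ends when Brio exits at $73; Onyx takes it.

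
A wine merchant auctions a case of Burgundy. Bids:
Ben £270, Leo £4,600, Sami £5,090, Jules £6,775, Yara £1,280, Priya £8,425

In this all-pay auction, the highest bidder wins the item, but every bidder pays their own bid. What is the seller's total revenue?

Rule: the highest bidder wins the item, but every bidder pays their own bid.
Bids in order: 8,425 (Priya) > 6,775 (Jules) > 5,090 (Sami) > 4,600 (Leo) > 1,280 (Yara) > 270 (Ben)
Every bidder forfeits their bid regardless of winning.
Revenue = 270 + 4,600 + 5,090 + 6,775 + 1,280 + 8,425 = £26,440.

Total revenue: £26,440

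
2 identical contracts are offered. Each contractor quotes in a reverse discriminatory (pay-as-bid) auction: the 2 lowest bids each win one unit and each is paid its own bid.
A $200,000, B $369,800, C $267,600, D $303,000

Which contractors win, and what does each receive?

A $200,000, C $267,600

Sorting: 200,000 (A), 267,600 (C), 303,000 (D), 369,800 (B)
Winners (2 units): A, C.
Each winner is paid its own bid: A $200,000, C $267,600.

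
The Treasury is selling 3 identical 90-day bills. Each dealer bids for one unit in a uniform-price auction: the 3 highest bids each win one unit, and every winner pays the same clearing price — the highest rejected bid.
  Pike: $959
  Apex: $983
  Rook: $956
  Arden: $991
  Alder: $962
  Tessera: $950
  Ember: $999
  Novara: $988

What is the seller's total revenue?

Ordering the bids: 999 (Ember), 991 (Arden), 988 (Novara), 983 (Apex), 962 (Alder), …
Top 3: Ember, Arden, Novara.
Highest unsuccessful bid: $983 → clearing price.
Total revenue = 3 × $983 = $2,949.

Total revenue: $2,949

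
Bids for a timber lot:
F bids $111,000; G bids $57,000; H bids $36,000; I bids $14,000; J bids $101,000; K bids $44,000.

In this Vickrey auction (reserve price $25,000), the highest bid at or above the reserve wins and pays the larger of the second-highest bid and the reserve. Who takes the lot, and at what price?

Bids in order: 111,000 (F) > 101,000 (J) > 57,000 (G) > 44,000 (K) > 36,000 (H) > 14,000 (I)
F has the top bid at or above the reserve ($111,000).
Second-highest bid $101,000 exceeds the reserve $25,000 → payment $101,000.

F pays $101,000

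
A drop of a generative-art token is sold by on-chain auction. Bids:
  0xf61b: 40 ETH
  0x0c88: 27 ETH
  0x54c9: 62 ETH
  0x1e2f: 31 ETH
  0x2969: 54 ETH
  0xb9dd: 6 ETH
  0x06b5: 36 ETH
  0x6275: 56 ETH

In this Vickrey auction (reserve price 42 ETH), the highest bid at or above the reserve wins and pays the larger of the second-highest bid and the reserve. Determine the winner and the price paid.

0x54c9 pays 56 ETH

Bids ranked: 62 (0x54c9) > 56 (0x6275) > 54 (0x2969) > 40 (0xf61b) > 36 (0x06b5) > 31 (0x1e2f) > …
Highest eligible bid: 0x54c9 at 62 ETH.
max(second-highest 56 ETH, reserve 42 ETH) = 56 ETH; the reserve does not bind.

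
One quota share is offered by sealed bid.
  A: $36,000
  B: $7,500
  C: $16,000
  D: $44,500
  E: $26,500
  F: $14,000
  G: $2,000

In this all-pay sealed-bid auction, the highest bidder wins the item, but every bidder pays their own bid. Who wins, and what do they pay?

All-pay sealed-bid auction: the highest bidder wins the item, but every bidder pays their own bid.
Bids in order: 44,500 (D) > 36,000 (A) > 26,500 (E) > 16,000 (C) > 14,000 (F) > 7,500 (B) > …
D wins with the top bid; all bids are sunk regardless.

D pays $44,500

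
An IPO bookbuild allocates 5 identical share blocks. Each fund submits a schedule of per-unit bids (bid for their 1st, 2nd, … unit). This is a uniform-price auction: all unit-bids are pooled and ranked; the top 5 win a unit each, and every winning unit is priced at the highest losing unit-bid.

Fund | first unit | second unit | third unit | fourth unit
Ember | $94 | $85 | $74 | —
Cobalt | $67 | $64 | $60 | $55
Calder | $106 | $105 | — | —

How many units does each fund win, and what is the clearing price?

Calder 2, Ember 3; clearing price $67

All unit-bids, highest first — top 5: 106 (Calder-1), 105 (Calder-2), 94 (Ember-1), 85 (Ember-2), 74 (Ember-3)
The (k+1)-th unit-bid is $67.
Allocation: Calder 2, Ember 3.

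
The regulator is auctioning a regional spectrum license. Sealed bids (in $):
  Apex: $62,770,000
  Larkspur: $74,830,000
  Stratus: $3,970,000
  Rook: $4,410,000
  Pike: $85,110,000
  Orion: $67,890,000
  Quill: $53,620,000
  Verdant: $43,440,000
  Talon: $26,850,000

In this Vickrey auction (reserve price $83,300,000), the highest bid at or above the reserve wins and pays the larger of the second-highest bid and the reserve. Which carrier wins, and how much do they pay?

Pike pays $83,300,000

Bids ranked: 85,110,000 (Pike) > 74,830,000 (Larkspur) > 67,890,000 (Orion) > 62,770,000 (Apex) > 53,620,000 (Quill) > 43,440,000 (Verdant) > …
Pike has the top bid at or above the reserve ($85,110,000).
max(second-highest $74,830,000, reserve $83,300,000) = $83,300,000.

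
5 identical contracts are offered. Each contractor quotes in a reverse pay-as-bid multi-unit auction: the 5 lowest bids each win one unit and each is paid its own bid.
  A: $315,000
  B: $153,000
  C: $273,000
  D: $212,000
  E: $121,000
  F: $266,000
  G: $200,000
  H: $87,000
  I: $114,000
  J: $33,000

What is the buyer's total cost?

Sorting: 33,000 (J), 87,000 (H), 114,000 (I), 121,000 (E), 153,000 (B), 200,000 (G), 212,000 (D), …
The 5 lowest are J, H, I, E, B.
Total cost = 33,000 + 87,000 + 114,000 + 121,000 + 153,000 = $508,000.

Total cost: $508,000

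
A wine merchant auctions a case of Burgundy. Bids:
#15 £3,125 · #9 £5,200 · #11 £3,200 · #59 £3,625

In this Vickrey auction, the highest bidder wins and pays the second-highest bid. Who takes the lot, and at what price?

Vickrey auction: the highest bidder wins and pays the second-highest bid.
Bids ranked: 5,200 (#9) > 3,625 (#59) > 3,200 (#11) > 3,125 (#15)
#9 wins with the highest bid; price is set by the runner-up at £3,625.

#9 pays £3,625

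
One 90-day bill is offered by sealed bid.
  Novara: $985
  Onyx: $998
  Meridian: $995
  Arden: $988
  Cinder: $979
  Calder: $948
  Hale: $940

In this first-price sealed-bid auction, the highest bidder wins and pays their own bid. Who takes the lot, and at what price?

Onyx pays $998

Bids in order: 998 (Onyx) > 995 (Meridian) > 988 (Arden) > 985 (Novara) > 979 (Cinder) > 948 (Calder) > …
Onyx is highest → pays own bid, $998.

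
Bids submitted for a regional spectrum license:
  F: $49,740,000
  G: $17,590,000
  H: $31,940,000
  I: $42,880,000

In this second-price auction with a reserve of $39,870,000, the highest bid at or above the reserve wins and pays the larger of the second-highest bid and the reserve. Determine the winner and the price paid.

F pays $42,880,000

Second-price auction with a reserve of $39,870,000: the highest bid at or above the reserve wins and pays the larger of the second-highest bid and the reserve.
Bids ranked: 49,740,000 (F) > 42,880,000 (I) > 31,940,000 (H) > 17,590,000 (G)
Highest eligible bid: F at $49,740,000.
max(second-highest $42,880,000, reserve $39,870,000) = $42,880,000; the reserve does not bind.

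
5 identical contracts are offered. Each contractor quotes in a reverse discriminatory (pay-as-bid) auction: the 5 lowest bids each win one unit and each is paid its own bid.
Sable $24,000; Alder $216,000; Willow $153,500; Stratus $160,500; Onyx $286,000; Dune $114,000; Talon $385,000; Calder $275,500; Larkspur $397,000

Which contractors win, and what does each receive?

Ordering the bids: 24,000 (Sable), 114,000 (Dune), 153,500 (Willow), 160,500 (Stratus), 216,000 (Alder), 275,500 (Calder), 286,000 (Onyx), …
Winners (5 units): Sable, Dune, Willow, Stratus, Alder.
Each winner is paid its own bid: Sable $24,000, Dune $114,000, Willow $153,500, Stratus $160,500, Alder $216,000.

Sable $24,000, Dune $114,000, Willow $153,500, Stratus $160,500, Alder $216,000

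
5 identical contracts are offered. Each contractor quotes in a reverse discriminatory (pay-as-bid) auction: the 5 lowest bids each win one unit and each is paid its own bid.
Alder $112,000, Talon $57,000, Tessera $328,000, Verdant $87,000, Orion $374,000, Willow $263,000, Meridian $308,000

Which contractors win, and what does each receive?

Sorting: 57,000 (Talon), 87,000 (Verdant), 112,000 (Alder), 263,000 (Willow), 308,000 (Meridian), 328,000 (Tessera), 374,000 (Orion)
The 5 lowest are Talon, Verdant, Alder, Willow, Meridian.
Each winner is paid its own bid: Talon $57,000, Verdant $87,000, Alder $112,000, Willow $263,000, Meridian $308,000.

Talon $57,000, Verdant $87,000, Alder $112,000, Willow $263,000, Meridian $308,000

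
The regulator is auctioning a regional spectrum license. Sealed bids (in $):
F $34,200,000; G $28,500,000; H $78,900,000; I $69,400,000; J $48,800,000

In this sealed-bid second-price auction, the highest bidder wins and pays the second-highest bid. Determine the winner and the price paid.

Rule: the highest bidder wins and pays the second-highest bid.
Bids ranked: 78,900,000 (H) > 69,400,000 (I) > 48,800,000 (J) > 34,200,000 (F) > 28,500,000 (G)
H wins with the highest bid; price is set by the runner-up at $69,400,000.

H pays $69,400,000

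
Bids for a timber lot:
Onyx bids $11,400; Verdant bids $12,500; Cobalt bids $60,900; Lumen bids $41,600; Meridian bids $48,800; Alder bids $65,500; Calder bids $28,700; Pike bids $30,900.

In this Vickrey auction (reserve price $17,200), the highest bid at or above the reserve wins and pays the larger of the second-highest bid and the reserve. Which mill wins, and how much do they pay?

Sorting bids: 65,500 (Alder) > 60,900 (Cobalt) > 48,800 (Meridian) > 41,600 (Lumen) > 30,900 (Pike) > 28,700 (Calder) > …
Highest eligible bid: Alder at $65,500.
Second-highest bid $60,900 exceeds the reserve $17,200 → payment $60,900.

Alder pays $60,900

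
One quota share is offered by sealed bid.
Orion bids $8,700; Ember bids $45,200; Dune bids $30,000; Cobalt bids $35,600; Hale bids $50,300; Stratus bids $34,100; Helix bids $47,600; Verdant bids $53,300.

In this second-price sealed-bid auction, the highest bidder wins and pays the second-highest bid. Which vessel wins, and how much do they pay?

Bids in order: 53,300 (Verdant) > 50,300 (Hale) > 47,600 (Helix) > 45,200 (Ember) > 35,600 (Cobalt) > 34,100 (Stratus) > …
Verdant wins with the highest bid; price is set by the runner-up at $50,300.

Verdant pays $50,300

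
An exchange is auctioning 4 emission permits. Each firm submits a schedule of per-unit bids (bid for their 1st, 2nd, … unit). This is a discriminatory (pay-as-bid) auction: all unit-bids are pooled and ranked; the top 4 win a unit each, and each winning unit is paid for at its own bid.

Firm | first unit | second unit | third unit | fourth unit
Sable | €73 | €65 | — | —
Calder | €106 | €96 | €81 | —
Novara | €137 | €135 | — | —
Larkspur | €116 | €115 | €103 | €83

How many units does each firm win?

Larkspur 2, Novara 2

Merging the schedules and taking the best 4: 137 (Novara-1), 135 (Novara-2), 116 (Larkspur-1), 115 (Larkspur-2)
Next rejected bid: €106 (not a price — pay-as-bid).
Allocation: Larkspur 2, Novara 2.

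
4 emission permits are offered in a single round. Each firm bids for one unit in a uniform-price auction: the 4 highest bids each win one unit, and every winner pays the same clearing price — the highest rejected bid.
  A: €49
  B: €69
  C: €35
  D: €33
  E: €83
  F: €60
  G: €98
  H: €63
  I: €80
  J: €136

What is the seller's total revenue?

Total revenue: €276

Bids ranked high→low: 136 (J), 98 (G), 83 (E), 80 (I), 69 (B), 63 (H), …
Winners (4 units): J, G, E, I.
Highest unsuccessful bid: €69 → clearing price.
Total revenue = 4 × €69 = €276.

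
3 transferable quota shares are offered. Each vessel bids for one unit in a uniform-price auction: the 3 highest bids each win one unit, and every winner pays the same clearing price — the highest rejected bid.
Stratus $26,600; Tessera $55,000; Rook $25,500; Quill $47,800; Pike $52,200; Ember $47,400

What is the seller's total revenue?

Bids ranked high→low: 55,000 (Tessera), 52,200 (Pike), 47,800 (Quill), 47,400 (Ember), 26,600 (Stratus), …
Top 3: Tessera, Pike, Quill.
First losing bid is Ember's $47,400, which sets the uniform price.
Total revenue = 3 × $47,400 = $142,200.

Total revenue: $142,200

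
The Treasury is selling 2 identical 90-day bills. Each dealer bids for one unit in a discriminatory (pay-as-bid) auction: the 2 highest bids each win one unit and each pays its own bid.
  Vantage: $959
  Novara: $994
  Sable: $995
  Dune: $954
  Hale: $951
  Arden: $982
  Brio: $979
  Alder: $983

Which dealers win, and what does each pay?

Sable $995, Novara $994

Bids ranked high→low: 995 (Sable), 994 (Novara), 983 (Alder), 982 (Arden), …
The 2 highest are Sable, Novara.
Each winner pays its own bid: Sable $995, Novara $994.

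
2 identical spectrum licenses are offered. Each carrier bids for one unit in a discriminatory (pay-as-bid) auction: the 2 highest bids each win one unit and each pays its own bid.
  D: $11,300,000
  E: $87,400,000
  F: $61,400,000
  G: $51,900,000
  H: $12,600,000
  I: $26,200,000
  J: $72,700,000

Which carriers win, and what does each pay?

E $87,400,000, J $72,700,000

Sorting: 87,400,000 (E), 72,700,000 (J), 61,400,000 (F), 51,900,000 (G), …
Top 2: E, J.
Each winner pays its own bid: E $87,400,000, J $72,700,000.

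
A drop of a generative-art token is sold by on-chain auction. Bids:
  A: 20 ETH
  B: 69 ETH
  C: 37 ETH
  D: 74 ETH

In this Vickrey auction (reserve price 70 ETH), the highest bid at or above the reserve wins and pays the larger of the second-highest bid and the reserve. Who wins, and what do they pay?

Vickrey auction (reserve price 70 ETH): the highest bid at or above the reserve wins and pays the larger of the second-highest bid and the reserve.
Sorting bids: 74 (D) > 69 (B) > 37 (C) > 20 (A)
D has the top bid at or above the reserve (74 ETH).
max(second-highest 69 ETH, reserve 70 ETH) = 70 ETH.

D pays 70 ETH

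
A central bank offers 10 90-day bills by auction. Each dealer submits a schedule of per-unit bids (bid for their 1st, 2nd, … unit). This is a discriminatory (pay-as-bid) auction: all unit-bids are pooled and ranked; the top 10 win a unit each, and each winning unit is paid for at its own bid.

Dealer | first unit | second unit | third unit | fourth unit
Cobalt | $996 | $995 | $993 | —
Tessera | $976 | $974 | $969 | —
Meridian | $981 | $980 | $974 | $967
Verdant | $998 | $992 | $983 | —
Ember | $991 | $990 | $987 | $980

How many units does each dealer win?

Cobalt 3, Ember 3, Meridian 1, Verdant 3

All unit-bids, highest first — top 10: 998 (Verdant-1), 996 (Cobalt-1), 995 (Cobalt-2), 993 (Cobalt-3), 992 (Verdant-2), 991 (Ember-1), 990 (Ember-2), 987 (Ember-3), 983 (Verdant-3), 981 (Meridian-1)
Next rejected bid: $980 (not a price — pay-as-bid).
Allocation: Cobalt 3, Ember 3, Meridian 1, Verdant 3.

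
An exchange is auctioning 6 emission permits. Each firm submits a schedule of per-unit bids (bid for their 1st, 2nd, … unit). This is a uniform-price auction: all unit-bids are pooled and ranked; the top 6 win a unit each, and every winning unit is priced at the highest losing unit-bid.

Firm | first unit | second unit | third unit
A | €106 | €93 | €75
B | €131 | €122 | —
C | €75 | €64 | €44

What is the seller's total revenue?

Merging the schedules and taking the best 6: 131 (B-1), 122 (B-2), 106 (A-1), 93 (A-2), 75 (A-3), 75 (C-1)
First bid not allocated: €64.
Allocation: A 3, B 2, C 1. Every unit priced at €64.
Revenue = 6 × 64 = €384.

Total revenue: €384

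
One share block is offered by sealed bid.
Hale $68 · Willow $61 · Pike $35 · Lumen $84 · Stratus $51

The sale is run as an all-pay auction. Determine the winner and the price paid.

Lumen pays $84

Bids ranked: 84 (Lumen) > 68 (Hale) > 61 (Willow) > 51 (Stratus) > 35 (Pike)
Lumen wins with the top bid; all bids are sunk regardless.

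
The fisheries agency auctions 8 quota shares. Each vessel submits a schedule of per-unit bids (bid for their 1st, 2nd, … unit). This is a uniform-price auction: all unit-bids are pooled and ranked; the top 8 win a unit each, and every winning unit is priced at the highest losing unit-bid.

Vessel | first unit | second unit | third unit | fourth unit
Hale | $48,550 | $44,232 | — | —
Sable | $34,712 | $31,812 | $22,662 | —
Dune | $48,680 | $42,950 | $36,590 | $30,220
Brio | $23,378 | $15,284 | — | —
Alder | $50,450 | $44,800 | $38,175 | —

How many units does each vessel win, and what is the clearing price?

Alder 3, Dune 3, Hale 2; clearing price $34,712

Pooled unit-bids ranked (top 8): 50,450 (Alder-1), 48,680 (Dune-1), 48,550 (Hale-1), 44,800 (Alder-2), 44,232 (Hale-2), 42,950 (Dune-2), 38,175 (Alder-3), 36,590 (Dune-3)
Highest rejected unit-bid = $34,712.
Allocation: Alder 3, Dune 3, Hale 2.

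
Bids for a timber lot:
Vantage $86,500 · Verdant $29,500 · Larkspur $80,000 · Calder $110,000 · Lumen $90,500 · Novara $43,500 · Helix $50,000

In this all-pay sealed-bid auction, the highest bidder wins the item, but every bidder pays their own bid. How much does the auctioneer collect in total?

Total revenue: $490,000

Rule: the highest bidder wins the item, but every bidder pays their own bid.
Bids in order: 110,000 (Calder) > 90,500 (Lumen) > 86,500 (Vantage) > 80,000 (Larkspur) > 50,000 (Helix) > 43,500 (Novara) > …
Every bidder forfeits their bid regardless of winning.
Revenue = 86,500 + 29,500 + 80,000 + 110,000 + 90,500 + 43,500 + 50,000 = $490,000.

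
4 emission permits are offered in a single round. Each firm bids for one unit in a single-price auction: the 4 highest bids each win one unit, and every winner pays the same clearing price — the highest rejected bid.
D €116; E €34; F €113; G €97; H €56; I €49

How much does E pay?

Bids ranked high→low: 116 (D), 113 (F), 97 (G), 56 (H), 49 (I), 34 (E)
Winners (4 units): D, F, G, H.
Clearing price = highest rejected bid = €49.
E does not win → pays €0.

E pays €0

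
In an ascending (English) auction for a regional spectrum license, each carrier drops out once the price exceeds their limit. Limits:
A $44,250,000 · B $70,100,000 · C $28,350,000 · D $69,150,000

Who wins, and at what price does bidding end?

Sorting limits: 70,100,000 (B) > 69,150,000 (D) > 44,250,000 (A) > 28,350,000 (C)
D is the last rival to drop out, at $69,150,000; B remains and wins at that price.

B wins at $69,150,000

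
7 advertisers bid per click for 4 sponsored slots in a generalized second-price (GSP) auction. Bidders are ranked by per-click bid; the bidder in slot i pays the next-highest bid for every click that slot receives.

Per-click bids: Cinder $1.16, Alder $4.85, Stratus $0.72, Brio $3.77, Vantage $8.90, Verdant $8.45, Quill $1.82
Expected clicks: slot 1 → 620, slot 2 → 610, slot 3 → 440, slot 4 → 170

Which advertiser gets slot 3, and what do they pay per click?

Alder; $3.77 per click

Ranked by bid: $8.90 (Vantage) > $8.45 (Verdant) > $4.85 (Alder) > $3.77 (Brio) > $1.82 (Quill) > …
Slot 3 goes to the third-ranked bidder, Alder, who pays the next bid down: $3.77/click.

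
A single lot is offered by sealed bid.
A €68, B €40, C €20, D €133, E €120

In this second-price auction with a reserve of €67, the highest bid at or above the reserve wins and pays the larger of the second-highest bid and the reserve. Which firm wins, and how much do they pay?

D pays €120

Bids in order: 133 (D) > 120 (E) > 68 (A) > 40 (B) > 20 (C)
D has the top bid at or above the reserve (€133).
Second-highest bid €120 exceeds the reserve €67 → payment €120.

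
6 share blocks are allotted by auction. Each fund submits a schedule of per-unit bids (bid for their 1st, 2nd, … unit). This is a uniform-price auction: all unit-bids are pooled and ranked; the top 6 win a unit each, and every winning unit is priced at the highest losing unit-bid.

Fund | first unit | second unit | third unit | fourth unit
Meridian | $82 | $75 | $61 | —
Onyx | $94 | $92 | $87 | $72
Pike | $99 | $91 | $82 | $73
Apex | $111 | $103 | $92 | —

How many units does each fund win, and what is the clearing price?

Apex 3, Onyx 2, Pike 1; clearing price $91

Merging the schedules and taking the best 6: 111 (Apex-1), 103 (Apex-2), 99 (Pike-1), 94 (Onyx-1), 92 (Onyx-2), 92 (Apex-3)
The (k+1)-th unit-bid is $91.
Allocation: Apex 3, Onyx 2, Pike 1.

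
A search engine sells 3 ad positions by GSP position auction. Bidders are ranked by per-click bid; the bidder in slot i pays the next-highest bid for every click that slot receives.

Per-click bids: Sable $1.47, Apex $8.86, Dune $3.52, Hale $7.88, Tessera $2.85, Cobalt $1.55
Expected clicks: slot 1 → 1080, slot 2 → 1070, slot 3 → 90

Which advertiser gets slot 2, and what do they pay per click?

Hale; $3.52 per click

Ranked by bid: $8.86 (Apex) > $7.88 (Hale) > $3.52 (Dune) > $2.85 (Tessera) > …
Slot 2 goes to the second-ranked bidder, Hale, who pays the next bid down: $3.52/click.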